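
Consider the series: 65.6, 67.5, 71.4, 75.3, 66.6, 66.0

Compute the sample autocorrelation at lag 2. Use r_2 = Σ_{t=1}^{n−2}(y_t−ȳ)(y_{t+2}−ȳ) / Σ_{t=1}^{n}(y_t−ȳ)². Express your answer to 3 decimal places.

-0.545

Mean ȳ = (65.6 + 67.5 + 71.4 + 75.3 + 66.6 + 66.0)/6 = 68.7333
Deviations from mean: -3.1333, -1.2333, 2.6667, 6.5667, -2.1333, -2.7333
Numerator Σ_{t=1}^{4}(y_t−ȳ)(y_{t+2}−ȳ) = -40.0922
Denominator Σ(y_t−ȳ)² = 73.5933
r_2 = -40.0922 / 73.5933 = -0.545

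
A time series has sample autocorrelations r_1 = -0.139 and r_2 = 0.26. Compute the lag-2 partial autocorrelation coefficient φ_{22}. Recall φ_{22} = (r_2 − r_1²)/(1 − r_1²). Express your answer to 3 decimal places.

φ_{22} = (r_2 − r_1²) / (1 − r_1²)
r_1² = (-0.139)² = 0.019321
Numerator = 0.26 − 0.0193 = 0.2407; denominator = 1 − 0.0193 = 0.9807
φ_{22} = 0.2407 / 0.9807 = 0.245

0.245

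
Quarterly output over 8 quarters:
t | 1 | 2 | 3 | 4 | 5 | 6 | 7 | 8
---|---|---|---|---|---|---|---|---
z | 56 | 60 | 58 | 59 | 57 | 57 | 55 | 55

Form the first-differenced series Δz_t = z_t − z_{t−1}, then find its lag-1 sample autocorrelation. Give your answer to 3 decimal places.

First differences Δz: 4, -2, 1, -2, 0, -2, 0
Mean of differences = -0.1429
Numerator Σ(Δz_t−Δz̄)(Δz_{t+1}−Δz̄) = -12.7347
Denominator Σ(Δz_t−Δz̄)² = 28.8571
r_1(Δz) = -12.7347 / 28.8571 = -0.441

-0.441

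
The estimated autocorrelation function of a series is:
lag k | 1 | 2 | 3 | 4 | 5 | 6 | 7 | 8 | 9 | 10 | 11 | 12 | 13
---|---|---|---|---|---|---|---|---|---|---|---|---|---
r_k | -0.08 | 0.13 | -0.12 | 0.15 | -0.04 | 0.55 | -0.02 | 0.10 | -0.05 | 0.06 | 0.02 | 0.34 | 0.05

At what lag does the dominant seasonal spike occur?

6

The largest autocorrelation is r_6 = 0.55, with a weaker echo at lag 12 (0.34); the remaining lags stay at or below 0.15.
The dominant spike at lag 6 indicates a seasonal period of 6.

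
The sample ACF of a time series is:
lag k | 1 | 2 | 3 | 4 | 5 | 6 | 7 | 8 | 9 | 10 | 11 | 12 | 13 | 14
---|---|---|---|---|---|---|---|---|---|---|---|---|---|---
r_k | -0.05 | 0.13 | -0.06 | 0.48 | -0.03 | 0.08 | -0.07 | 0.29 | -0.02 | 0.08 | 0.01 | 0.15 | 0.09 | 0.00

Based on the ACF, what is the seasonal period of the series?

The largest autocorrelation is r_4 = 0.48, with weaker echoes at lags 8 (0.29) and 12 (0.15); the remaining lags stay at or below 0.13.
The dominant spike at lag 4 indicates a seasonal period of 4.

4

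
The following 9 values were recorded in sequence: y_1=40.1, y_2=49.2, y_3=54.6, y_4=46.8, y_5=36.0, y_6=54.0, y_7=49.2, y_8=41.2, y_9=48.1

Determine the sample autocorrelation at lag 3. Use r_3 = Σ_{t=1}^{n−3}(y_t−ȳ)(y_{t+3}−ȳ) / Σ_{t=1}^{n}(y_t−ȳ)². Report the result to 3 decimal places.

Mean ȳ = (40.1 + 49.2 + 54.6 + 46.8 + 36.0 + 54.0 + 49.2 + 41.2 + 48.1)/9 = 46.5778
Σ(y_t−ȳ)(y_{t+3}−ȳ) = (-1.4395) + (-27.7373) + (59.5427) + (0.5827) + (56.8849) + (11.2983) = 99.1319
Denominator Σ(y_t−ȳ)² = 318.3356
r_3 = 99.1319 / 318.3356 = 0.311

0.311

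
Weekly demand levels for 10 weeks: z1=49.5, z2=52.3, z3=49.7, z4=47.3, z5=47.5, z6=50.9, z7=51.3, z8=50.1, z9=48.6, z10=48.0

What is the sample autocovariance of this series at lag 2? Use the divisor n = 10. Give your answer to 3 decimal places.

-1.492

Mean z̄ = (49.5 + 52.3 + 49.7 + 47.3 + 47.5 + 50.9 + 51.3 + 50.1 + 48.6 + 48.0)/10 = 49.5200
Σ_{t=1}^{8}(z_t−z̄)(z_{t+2}−z̄) = -14.9168
γ_2 = -14.9168 / 10 = -1.492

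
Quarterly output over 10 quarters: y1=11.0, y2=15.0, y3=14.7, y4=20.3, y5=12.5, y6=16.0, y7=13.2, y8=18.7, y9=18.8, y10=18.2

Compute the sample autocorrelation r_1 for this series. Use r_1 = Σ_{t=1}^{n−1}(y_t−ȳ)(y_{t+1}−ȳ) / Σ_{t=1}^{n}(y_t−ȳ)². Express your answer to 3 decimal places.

-0.093

Mean ȳ = (11.0 + 15.0 + 14.7 + 20.3 + 12.5 + 16.0 + 13.2 + 18.7 + 18.8 + 18.2)/10 = 15.8400
Numerator Σ_{t=1}^{9}(y_t−ȳ)(y_{t+1}−ȳ) = -8.0136
Denominator Σ(y_t−ȳ)² = 85.9840
r_1 = -8.0136 / 85.9840 = -0.093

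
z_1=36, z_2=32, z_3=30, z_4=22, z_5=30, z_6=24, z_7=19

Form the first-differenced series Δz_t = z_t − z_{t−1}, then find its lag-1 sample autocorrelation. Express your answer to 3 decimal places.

-0.551

First differences Δz: -4, -2, -8, 8, -6, -5
Mean of differences = -2.8333
Numerator Σ(Δz_t−Δz̄)(Δz_{t+1}−Δz̄) = -88.6944
Denominator Σ(Δz_t−Δz̄)² = 160.8333
r_1(Δz) = -88.6944 / 160.8333 = -0.551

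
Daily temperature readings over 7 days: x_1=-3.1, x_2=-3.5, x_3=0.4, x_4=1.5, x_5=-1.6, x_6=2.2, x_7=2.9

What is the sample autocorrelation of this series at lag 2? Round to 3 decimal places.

-0.213

Mean x̄ = (-3.1 − 3.5 + 0.4 + 1.5 − 1.6 + 2.2 + 2.9)/7 = -0.1714
Σ(x_t−x̄)(x_{t+2}−x̄) = (-1.6735) + (-5.5635) + (-0.8163) + (3.9637) + (-4.3878) = -8.4773
Denominator Σ(x_t−x̄)² = 39.8743
r_2 = -8.4773 / 39.8743 = -0.213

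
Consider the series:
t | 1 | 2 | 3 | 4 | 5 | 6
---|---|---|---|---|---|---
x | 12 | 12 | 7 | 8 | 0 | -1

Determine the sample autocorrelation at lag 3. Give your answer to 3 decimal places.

Mean x̄ = (12 + 12 + 7 + 8 + 0 − 1)/6 = 6.3333
Numerator Σ_{t=1}^{3}(x_t−x̄)(x_{t+3}−x̄) = -31.3333
Denominator Σ(x_t−x̄)² = 161.3333
r_3 = -31.3333 / 161.3333 = -0.194

-0.194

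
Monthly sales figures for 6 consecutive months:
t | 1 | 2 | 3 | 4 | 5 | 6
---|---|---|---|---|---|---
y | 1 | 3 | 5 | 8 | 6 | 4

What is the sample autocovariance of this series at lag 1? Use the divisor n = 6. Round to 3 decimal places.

Mean ȳ = (1 + 3 + 5 + 8 + 6 + 4)/6 = 4.5000
Deviations: -3.5000, -1.5000, 0.5000, 3.5000, 1.5000, -0.5000
Σ_{t=1}^{5}(y_t−ȳ)(y_{t+1}−ȳ) = 10.7500
γ_1 = 10.7500 / 6 = 1.792

1.792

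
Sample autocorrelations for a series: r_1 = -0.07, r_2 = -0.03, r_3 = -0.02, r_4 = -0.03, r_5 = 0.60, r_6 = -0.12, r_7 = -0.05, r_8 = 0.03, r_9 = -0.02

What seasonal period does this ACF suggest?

5

The largest autocorrelation is r_5 = 0.60; the remaining lags stay at or below 0.03.
The dominant spike at lag 5 indicates a seasonal period of 5.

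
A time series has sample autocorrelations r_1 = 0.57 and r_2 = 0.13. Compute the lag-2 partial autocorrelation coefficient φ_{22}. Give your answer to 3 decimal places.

φ_{22} = (r_2 − r_1²) / (1 − r_1²)
r_1² = (0.57)² = 0.3249
Numerator = 0.13 − 0.3249 = -0.1949; denominator = 1 − 0.3249 = 0.6751
φ_{22} = -0.1949 / 0.6751 = -0.289

-0.289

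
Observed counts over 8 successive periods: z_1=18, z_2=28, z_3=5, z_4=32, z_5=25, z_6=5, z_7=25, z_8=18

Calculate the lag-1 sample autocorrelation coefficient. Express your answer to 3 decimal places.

Mean z̄ = (18 + 28 + 5 + 32 + 25 + 5 + 25 + 18)/8 = 19.5000
Σ(z_t−z̄)(z_{t+1}−z̄) = (-12.7500) + (-123.2500) + (-181.2500) + (68.7500) + (-79.7500) + (-79.7500) + (-8.2500) = -416.2500
Denominator Σ(z_t−z̄)² = 714.0000
r_1 = -416.2500 / 714.0000 = -0.583

-0.583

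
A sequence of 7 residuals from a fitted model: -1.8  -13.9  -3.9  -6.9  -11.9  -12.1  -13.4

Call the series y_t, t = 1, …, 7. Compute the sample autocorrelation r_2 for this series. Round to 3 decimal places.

0.128

Mean ȳ = (-1.8 − 13.9 − 3.9 − 6.9 − 11.9 − 12.1 − 13.4)/7 = -9.1286
Deviations from mean: 7.3286, -4.7714, 5.2286, 2.2286, -2.7714, -2.9714, -4.2714
Numerator Σ_{t=1}^{5}(y_t−ȳ)(y_{t+2}−ȳ) = 18.4098
Denominator Σ(y_t−ȳ)² = 143.5343
r_2 = 18.4098 / 143.5343 = 0.128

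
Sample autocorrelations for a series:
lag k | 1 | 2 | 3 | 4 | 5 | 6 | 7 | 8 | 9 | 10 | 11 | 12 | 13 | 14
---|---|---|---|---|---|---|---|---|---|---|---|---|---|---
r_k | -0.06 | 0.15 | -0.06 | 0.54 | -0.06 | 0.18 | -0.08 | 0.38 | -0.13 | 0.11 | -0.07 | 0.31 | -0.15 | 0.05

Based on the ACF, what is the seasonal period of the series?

4

The largest autocorrelation is r_4 = 0.54, with weaker echoes at lags 8 (0.38) and 12 (0.31); the remaining lags stay at or below 0.18.
The dominant spike at lag 4 indicates a seasonal period of 4.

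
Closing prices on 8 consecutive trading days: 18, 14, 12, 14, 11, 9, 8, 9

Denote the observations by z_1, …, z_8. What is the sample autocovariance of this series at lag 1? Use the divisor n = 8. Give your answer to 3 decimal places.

4.561

Mean z̄ = (18 + 14 + 12 + 14 + 11 + 9 + 8 + 9)/8 = 11.8750
Σ_{t=1}^{7}(z_t−z̄)(z_{t+1}−z̄) = 36.4844
γ_1 = 36.4844 / 8 = 4.561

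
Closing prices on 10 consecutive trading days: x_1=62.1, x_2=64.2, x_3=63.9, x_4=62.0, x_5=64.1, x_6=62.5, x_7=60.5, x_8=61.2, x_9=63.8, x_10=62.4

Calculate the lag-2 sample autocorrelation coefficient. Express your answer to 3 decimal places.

Mean x̄ = (62.1 + 64.2 + 63.9 + 62.0 + 64.1 + 62.5 + 60.5 + 61.2 + 63.8 + 62.4)/10 = 62.6700
Numerator Σ_{t=1}^{8}(x_t−x̄)(x_{t+2}−x̄) = -4.7618
Denominator Σ(x_t−x̄)² = 14.9210
r_2 = -4.7618 / 14.9210 = -0.319

-0.319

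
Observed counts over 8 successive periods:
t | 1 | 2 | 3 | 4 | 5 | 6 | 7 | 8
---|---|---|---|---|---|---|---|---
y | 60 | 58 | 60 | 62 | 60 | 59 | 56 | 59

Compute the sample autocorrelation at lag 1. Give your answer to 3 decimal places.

Mean ȳ = (60 + 58 + 60 + 62 + 60 + 59 + 56 + 59)/8 = 59.2500
Deviations from mean: 0.7500, -1.2500, 0.7500, 2.7500, 0.7500, -0.2500, -3.2500, -0.2500
Σ(y_t−ȳ)(y_{t+1}−ȳ) = (-0.9375) + (-0.9375) + (2.0625) + (2.0625) + (-0.1875) + (0.8125) + (0.8125) = 3.6875
Denominator Σ(y_t−ȳ)² = 21.5000
r_1 = 3.6875 / 21.5000 = 0.172

0.172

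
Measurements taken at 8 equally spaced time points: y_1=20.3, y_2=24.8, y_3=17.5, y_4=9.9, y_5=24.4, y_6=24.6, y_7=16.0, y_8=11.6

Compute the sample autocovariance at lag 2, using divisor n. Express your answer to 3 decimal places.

-21.443

Mean ȳ = (20.3 + 24.8 + 17.5 + 9.9 + 24.4 + 24.6 + 16.0 + 11.6)/8 = 18.6375
Σ_{t=1}^{6}(y_t−ȳ)(y_{t+2}−ȳ) = -171.5478
γ_2 = -171.5478 / 8 = -21.443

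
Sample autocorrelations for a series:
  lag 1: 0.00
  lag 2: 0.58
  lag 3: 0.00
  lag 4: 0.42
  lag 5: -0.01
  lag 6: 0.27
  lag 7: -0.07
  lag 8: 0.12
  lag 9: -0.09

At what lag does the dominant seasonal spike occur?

2

The largest autocorrelation is r_2 = 0.58, with weaker echoes at lags 4 (0.42) and 6 (0.27); the remaining lags stay at or below 0.12.
The dominant spike at lag 2 indicates a seasonal period of 2.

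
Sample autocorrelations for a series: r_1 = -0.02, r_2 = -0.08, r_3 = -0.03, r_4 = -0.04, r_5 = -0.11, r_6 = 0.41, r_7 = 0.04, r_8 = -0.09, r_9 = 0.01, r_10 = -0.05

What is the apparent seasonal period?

6

The largest autocorrelation is r_6 = 0.41; the remaining lags stay at or below 0.04.
The dominant spike at lag 6 indicates a seasonal period of 6.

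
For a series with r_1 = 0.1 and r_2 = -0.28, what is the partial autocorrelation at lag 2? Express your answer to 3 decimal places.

-0.293

φ_{22} = (r_2 − r_1²) / (1 − r_1²)
r_1² = (0.1)² = 0.01
Numerator = -0.28 − 0.0100 = -0.2900; denominator = 1 − 0.0100 = 0.9900
φ_{22} = -0.2900 / 0.9900 = -0.293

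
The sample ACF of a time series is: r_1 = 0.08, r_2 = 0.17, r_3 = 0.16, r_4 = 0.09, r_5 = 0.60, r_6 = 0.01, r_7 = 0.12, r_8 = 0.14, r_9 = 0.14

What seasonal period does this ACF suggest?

The largest autocorrelation is r_5 = 0.60; the remaining lags stay at or below 0.17.
The dominant spike at lag 5 indicates a seasonal period of 5.

5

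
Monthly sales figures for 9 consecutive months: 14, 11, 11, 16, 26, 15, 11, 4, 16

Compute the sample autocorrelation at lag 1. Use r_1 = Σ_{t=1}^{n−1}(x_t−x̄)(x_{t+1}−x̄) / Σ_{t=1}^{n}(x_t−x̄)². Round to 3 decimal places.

Mean x̄ = (14 + 11 + 11 + 16 + 26 + 15 + 11 + 4 + 16)/9 = 13.7778
Numerator Σ_{t=1}^{8}(x_t−x̄)(x_{t+1}−x̄) = 45.0617
Denominator Σ(x_t−x̄)² = 279.5556
r_1 = 45.0617 / 279.5556 = 0.161

0.161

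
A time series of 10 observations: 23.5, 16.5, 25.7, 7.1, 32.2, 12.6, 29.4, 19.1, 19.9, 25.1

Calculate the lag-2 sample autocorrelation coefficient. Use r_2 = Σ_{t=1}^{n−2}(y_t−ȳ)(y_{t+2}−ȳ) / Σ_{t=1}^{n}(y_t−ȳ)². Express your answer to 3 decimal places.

Mean ȳ = (23.5 + 16.5 + 25.7 + 7.1 + 32.2 + 12.6 + 29.4 + 19.1 + 19.9 + 25.1)/10 = 21.1100
Numerator Σ_{t=1}^{8}(y_t−ȳ)(y_{t+2}−ȳ) = 336.6748
Denominator Σ(y_t−ȳ)² = 529.8690
r_2 = 336.6748 / 529.8690 = 0.635

0.635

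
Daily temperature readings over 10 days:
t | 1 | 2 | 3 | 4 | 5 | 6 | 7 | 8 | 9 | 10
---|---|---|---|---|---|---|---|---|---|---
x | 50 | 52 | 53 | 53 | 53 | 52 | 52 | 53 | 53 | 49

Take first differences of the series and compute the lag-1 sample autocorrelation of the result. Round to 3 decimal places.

0.092

First differences Δx: 2, 1, 0, 0, -1, 0, 1, 0, -4
Mean of differences = -0.1111
Numerator Σ(Δx_t−Δx̄)(Δx_{t+1}−Δx̄) = 2.0988
Denominator Σ(Δx_t−Δx̄)² = 22.8889
r_1(Δx) = 2.0988 / 22.8889 = 0.092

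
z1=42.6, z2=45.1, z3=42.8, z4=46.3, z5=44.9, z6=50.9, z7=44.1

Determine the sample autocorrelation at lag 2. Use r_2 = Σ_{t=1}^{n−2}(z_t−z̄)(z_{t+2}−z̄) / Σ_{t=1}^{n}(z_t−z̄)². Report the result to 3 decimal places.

0.284

Mean z̄ = (42.6 + 45.1 + 42.8 + 46.3 + 44.9 + 50.9 + 44.1)/7 = 45.2429
Deviations from mean: -2.6429, -0.1429, -2.4429, 1.0571, -0.3429, 5.6571, -1.1429
Numerator Σ_{t=1}^{5}(z_t−z̄)(z_{t+2}−z̄) = 13.5149
Denominator Σ(z_t−z̄)² = 47.5171
r_2 = 13.5149 / 47.5171 = 0.284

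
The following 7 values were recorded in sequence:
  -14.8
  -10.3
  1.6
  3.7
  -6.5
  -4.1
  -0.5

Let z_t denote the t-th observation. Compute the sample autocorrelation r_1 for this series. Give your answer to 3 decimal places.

0.220

Mean z̄ = (-14.8 − 10.3 + 1.6 + 3.7 − 6.5 − 4.1 − 0.5)/7 = -4.4143
Deviations from mean: -10.3857, -5.8857, 6.0143, 8.1143, -2.0857, 0.3143, 3.9143
Numerator Σ_{t=1}^{6}(z_t−z̄)(z_{t+1}−z̄) = 58.1812
Denominator Σ(z_t−z̄)² = 264.2886
r_1 = 58.1812 / 264.2886 = 0.220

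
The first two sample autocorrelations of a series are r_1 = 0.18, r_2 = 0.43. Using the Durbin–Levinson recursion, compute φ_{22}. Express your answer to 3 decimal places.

φ_{22} = (r_2 − r_1²) / (1 − r_1²)
r_1² = (0.18)² = 0.0324
Numerator = 0.43 − 0.0324 = 0.3976; denominator = 1 − 0.0324 = 0.9676
φ_{22} = 0.3976 / 0.9676 = 0.411

0.411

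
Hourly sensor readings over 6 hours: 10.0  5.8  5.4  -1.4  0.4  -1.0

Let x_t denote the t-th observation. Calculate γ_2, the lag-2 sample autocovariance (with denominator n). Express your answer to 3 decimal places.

2.693

Mean x̄ = (10.0 + 5.8 + 5.4 − 1.4 + 0.4 − 1.0)/6 = 3.2000
Deviations: 6.8000, 2.6000, 2.2000, -4.6000, -2.8000, -4.2000
Σ_{t=1}^{4}(x_t−x̄)(x_{t+2}−x̄) = 16.1600
γ_2 = 16.1600 / 6 = 2.693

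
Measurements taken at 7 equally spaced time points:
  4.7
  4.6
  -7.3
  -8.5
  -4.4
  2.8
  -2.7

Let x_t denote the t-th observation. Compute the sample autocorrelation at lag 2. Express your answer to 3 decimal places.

Mean x̄ = (4.7 + 4.6 − 7.3 − 8.5 − 4.4 + 2.8 − 2.7)/7 = -1.5429
Σ(x_t−x̄)(x_{t+2}−x̄) = (-35.9410) + (-42.7367) + (16.4490) + (-30.2139) + (3.3061) = -89.1365
Denominator Σ(x_t−x̄)² = 186.6171
r_2 = -89.1365 / 186.6171 = -0.478

-0.478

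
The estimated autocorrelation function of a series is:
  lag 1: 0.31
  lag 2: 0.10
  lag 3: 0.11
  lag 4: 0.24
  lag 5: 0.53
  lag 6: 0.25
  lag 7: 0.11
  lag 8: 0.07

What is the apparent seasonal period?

5

The largest autocorrelation is r_5 = 0.53; the remaining lags stay at or below 0.31. The elevated value at lag 1 (0.31), dropping to 0.10 at lag 2, reflects decaying short-term dependence rather than seasonality.
The dominant spike at lag 5 indicates a seasonal period of 5.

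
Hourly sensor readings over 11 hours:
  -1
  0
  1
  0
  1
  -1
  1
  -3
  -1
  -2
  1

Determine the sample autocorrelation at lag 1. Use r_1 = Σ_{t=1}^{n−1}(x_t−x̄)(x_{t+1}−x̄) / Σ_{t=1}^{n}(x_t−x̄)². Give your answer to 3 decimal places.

Mean x̄ = (-1 + 0 + 1 + 0 + 1 − 1 + 1 − 3 − 1 − 2 + 1)/11 = -0.3636
Numerator Σ_{t=1}^{10}(x_t−x̄)(x_{t+1}−x̄) = -3.5868
Denominator Σ(x_t−x̄)² = 18.5455
r_1 = -3.5868 / 18.5455 = -0.193

-0.193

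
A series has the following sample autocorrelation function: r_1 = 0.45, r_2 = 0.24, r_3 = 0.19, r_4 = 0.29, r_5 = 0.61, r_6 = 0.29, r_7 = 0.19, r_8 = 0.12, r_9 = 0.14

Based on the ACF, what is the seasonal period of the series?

The largest autocorrelation is r_5 = 0.61; the remaining lags stay at or below 0.45. The elevated value at lag 1 (0.45), dropping to 0.24 at lag 2, reflects decaying short-term dependence rather than seasonality.
The dominant spike at lag 5 indicates a seasonal period of 5.

5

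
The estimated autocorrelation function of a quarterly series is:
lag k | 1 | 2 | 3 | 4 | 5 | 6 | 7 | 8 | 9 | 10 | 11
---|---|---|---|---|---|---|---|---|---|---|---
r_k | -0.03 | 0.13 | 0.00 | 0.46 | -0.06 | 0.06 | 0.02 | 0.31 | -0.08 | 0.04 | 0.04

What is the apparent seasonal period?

4

The largest autocorrelation is r_4 = 0.46, with a weaker echo at lag 8 (0.31); the remaining lags stay at or below 0.13.
The dominant spike at lag 4 indicates a seasonal period of 4.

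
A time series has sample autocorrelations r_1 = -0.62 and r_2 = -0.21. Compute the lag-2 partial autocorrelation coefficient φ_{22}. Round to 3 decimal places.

-0.966

φ_{22} = (r_2 − r_1²) / (1 − r_1²)
r_1² = (-0.62)² = 0.3844
Numerator = -0.21 − 0.3844 = -0.5944; denominator = 1 − 0.3844 = 0.6156
φ_{22} = -0.5944 / 0.6156 = -0.966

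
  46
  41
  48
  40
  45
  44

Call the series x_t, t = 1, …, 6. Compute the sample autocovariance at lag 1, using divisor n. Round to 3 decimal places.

Mean x̄ = (46 + 41 + 48 + 40 + 45 + 44)/6 = 44.0000
Σ_{t=1}^{5}(x_t−x̄)(x_{t+1}−x̄) = -38.0000
γ_1 = -38.0000 / 6 = -6.333

-6.333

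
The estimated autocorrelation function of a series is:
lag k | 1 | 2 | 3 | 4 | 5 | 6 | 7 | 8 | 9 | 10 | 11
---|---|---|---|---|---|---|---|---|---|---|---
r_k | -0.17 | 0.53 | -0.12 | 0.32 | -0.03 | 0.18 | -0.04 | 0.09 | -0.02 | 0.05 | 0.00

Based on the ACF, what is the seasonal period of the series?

2

The largest autocorrelation is r_2 = 0.53, with weaker echoes at lags 4 (0.32) and 6 (0.18); the remaining lags stay at or below 0.09.
The dominant spike at lag 2 indicates a seasonal period of 2.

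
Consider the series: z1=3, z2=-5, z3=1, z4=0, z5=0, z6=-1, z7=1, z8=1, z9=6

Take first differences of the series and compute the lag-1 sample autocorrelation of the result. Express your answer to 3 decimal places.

First differences Δz: -8, 6, -1, 0, -1, 2, 0, 5
Mean of differences = 0.3750
Numerator Σ(Δz_t−Δz̄)(Δz_{t+1}−Δz̄) = -58.3906
Denominator Σ(Δz_t−Δz̄)² = 129.8750
r_1(Δz) = -58.3906 / 129.8750 = -0.450

-0.450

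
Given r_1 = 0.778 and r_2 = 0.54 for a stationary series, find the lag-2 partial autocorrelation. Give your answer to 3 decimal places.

-0.165

φ_{22} = (r_2 − r_1²) / (1 − r_1²)
r_1² = (0.778)² = 0.605284
Numerator = 0.54 − 0.6053 = -0.0653; denominator = 1 − 0.6053 = 0.3947
φ_{22} = -0.0653 / 0.3947 = -0.165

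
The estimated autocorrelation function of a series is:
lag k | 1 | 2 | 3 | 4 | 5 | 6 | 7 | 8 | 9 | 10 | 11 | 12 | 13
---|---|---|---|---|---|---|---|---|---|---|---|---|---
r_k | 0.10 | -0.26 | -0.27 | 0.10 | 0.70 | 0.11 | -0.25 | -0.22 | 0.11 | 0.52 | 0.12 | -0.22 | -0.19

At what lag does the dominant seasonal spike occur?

5

The largest autocorrelation is r_5 = 0.70, with a weaker echo at lag 10 (0.52); the remaining lags stay at or below 0.12.
The dominant spike at lag 5 indicates a seasonal period of 5.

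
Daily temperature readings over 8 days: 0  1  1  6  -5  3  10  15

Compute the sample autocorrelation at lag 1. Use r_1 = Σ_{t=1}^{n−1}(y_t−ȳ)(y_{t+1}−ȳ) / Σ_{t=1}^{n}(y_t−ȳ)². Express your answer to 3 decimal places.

Mean ȳ = (0 + 1 + 1 + 6 − 5 + 3 + 10 + 15)/8 = 3.8750
Deviations from mean: -3.8750, -2.8750, -2.8750, 2.1250, -8.8750, -0.8750, 6.1250, 11.1250
Σ(y_t−ȳ)(y_{t+1}−ȳ) = (11.1406) + (8.2656) + (-6.1094) + (-18.8594) + (7.7656) + (-5.3594) + (68.1406) = 64.9844
Denominator Σ(y_t−ȳ)² = 276.8750
r_1 = 64.9844 / 276.8750 = 0.235

0.235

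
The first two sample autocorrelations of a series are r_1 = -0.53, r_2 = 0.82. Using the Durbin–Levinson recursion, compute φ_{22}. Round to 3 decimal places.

φ_{22} = (r_2 − r_1²) / (1 − r_1²)
r_1² = (-0.53)² = 0.2809
Numerator = 0.82 − 0.2809 = 0.5391; denominator = 1 − 0.2809 = 0.7191
φ_{22} = 0.5391 / 0.7191 = 0.750

0.750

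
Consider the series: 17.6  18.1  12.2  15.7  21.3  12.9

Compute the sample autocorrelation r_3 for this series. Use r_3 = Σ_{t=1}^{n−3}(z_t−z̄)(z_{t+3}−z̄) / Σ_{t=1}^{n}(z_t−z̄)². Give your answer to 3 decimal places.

0.378

Mean z̄ = (17.6 + 18.1 + 12.2 + 15.7 + 21.3 + 12.9)/6 = 16.3000
Numerator Σ_{t=1}^{3}(z_t−z̄)(z_{t+3}−z̄) = 22.1600
Denominator Σ(z_t−z̄)² = 58.6600
r_3 = 22.1600 / 58.6600 = 0.378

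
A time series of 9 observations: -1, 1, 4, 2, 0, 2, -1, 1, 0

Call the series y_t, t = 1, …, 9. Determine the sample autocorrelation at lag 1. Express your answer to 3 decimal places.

-0.038

Mean ȳ = (-1 + 1 + 4 + 2 + 0 + 2 − 1 + 1 + 0)/9 = 0.8889
Numerator Σ_{t=1}^{8}(y_t−ȳ)(y_{t+1}−ȳ) = -0.7901
Denominator Σ(y_t−ȳ)² = 20.8889
r_1 = -0.7901 / 20.8889 = -0.038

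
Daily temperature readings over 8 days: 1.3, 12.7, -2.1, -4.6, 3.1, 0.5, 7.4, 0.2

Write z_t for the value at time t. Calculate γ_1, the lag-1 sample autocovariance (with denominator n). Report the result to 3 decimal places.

Mean z̄ = (1.3 + 12.7 − 2.1 − 4.6 + 3.1 + 0.5 + 7.4 + 0.2)/8 = 2.3125
Σ_{t=1}^{7}(z_t−z̄)(z_{t+1}−z̄) = -52.6902
γ_1 = -52.6902 / 8 = -6.586

-6.586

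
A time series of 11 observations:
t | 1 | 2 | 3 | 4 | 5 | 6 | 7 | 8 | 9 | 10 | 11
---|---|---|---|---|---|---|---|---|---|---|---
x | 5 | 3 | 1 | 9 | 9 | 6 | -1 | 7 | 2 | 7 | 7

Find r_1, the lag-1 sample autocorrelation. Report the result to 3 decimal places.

-0.127

Mean x̄ = (5 + 3 + 1 + 9 + 9 + 6 − 1 + 7 + 2 + 7 + 7)/11 = 5.0000
Numerator Σ_{t=1}^{10}(x_t−x̄)(x_{t+1}−x̄) = -14.0000
Denominator Σ(x_t−x̄)² = 110.0000
r_1 = -14.0000 / 110.0000 = -0.127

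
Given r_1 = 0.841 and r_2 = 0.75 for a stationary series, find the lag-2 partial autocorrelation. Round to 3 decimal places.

φ_{22} = (r_2 − r_1²) / (1 − r_1²)
r_1² = (0.841)² = 0.707281
Numerator = 0.75 − 0.7073 = 0.0427; denominator = 1 − 0.7073 = 0.2927
φ_{22} = 0.0427 / 0.2927 = 0.146

0.146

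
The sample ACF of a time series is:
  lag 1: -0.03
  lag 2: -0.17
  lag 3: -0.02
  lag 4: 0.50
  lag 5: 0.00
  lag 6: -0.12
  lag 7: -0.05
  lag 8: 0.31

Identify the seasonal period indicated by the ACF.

4

The largest autocorrelation is r_4 = 0.50, with a weaker echo at lag 8 (0.31); the remaining lags stay at or below 0.00.
The dominant spike at lag 4 indicates a seasonal period of 4.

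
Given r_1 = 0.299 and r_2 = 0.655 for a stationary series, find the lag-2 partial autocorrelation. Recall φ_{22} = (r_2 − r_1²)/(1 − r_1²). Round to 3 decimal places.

φ_{22} = (r_2 − r_1²) / (1 − r_1²)
r_1² = (0.299)² = 0.089401
Numerator = 0.655 − 0.0894 = 0.5656; denominator = 1 − 0.0894 = 0.9106
φ_{22} = 0.5656 / 0.9106 = 0.621

0.621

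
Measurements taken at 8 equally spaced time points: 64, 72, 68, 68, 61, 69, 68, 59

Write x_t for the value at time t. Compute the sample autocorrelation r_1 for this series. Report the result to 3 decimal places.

Mean x̄ = (64 + 72 + 68 + 68 + 61 + 69 + 68 + 59)/8 = 66.1250
Σ(x_t−x̄)(x_{t+1}−x̄) = (-12.4844) + (11.0156) + (3.5156) + (-9.6094) + (-14.7344) + (5.3906) + (-13.3594) = -30.2656
Denominator Σ(x_t−x̄)² = 134.8750
r_1 = -30.2656 / 134.8750 = -0.224

-0.224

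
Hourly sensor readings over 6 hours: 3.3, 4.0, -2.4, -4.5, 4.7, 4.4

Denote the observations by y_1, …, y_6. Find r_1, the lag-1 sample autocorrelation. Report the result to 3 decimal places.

0.108

Mean ȳ = (3.3 + 4.0 − 2.4 − 4.5 + 4.7 + 4.4)/6 = 1.5833
Numerator Σ_{t=1}^{5}(y_t−ȳ)(y_{t+1}−ȳ) = 8.5731
Denominator Σ(y_t−ȳ)² = 79.3083
r_1 = 8.5731 / 79.3083 = 0.108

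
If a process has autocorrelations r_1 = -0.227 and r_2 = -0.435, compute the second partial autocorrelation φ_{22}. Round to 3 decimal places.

φ_{22} = (r_2 − r_1²) / (1 − r_1²)
r_1² = (-0.227)² = 0.051529
Numerator = -0.435 − 0.0515 = -0.4865; denominator = 1 − 0.0515 = 0.9485
φ_{22} = -0.4865 / 0.9485 = -0.513

-0.513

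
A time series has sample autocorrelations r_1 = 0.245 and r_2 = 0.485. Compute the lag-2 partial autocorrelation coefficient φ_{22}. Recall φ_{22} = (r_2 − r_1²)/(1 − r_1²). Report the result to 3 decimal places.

0.452

φ_{22} = (r_2 − r_1²) / (1 − r_1²)
r_1² = (0.245)² = 0.060025
Numerator = 0.485 − 0.0600 = 0.4250; denominator = 1 − 0.0600 = 0.9400
φ_{22} = 0.4250 / 0.9400 = 0.452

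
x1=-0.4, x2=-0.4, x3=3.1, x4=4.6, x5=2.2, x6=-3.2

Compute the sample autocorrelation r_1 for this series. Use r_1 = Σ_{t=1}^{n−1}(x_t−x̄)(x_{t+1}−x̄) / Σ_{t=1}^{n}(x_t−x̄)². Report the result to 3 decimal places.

Mean x̄ = (-0.4 − 0.4 + 3.1 + 4.6 + 2.2 − 3.2)/6 = 0.9833
Numerator Σ_{t=1}^{5}(x_t−x̄)(x_{t+1}−x̄) = 5.9514
Denominator Σ(x_t−x̄)² = 40.3683
r_1 = 5.9514 / 40.3683 = 0.147

0.147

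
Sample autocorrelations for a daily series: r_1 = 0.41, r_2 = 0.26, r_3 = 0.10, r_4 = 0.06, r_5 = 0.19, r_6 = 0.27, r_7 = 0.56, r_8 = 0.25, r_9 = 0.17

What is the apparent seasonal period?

7

The largest autocorrelation is r_7 = 0.56; the remaining lags stay at or below 0.41. The elevated value at lag 1 (0.41), dropping to 0.26 at lag 2, reflects decaying short-term dependence rather than seasonality.
The dominant spike at lag 7 indicates a seasonal period of 7.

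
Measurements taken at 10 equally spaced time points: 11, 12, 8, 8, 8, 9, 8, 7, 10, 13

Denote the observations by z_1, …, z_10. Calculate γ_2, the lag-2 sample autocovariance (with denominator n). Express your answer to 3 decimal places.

-0.992

Mean z̄ = (11 + 12 + 8 + 8 + 8 + 9 + 8 + 7 + 10 + 13)/10 = 9.4000
Σ_{t=1}^{8}(z_t−z̄)(z_{t+2}−z̄) = -9.9200
γ_2 = -9.9200 / 10 = -0.992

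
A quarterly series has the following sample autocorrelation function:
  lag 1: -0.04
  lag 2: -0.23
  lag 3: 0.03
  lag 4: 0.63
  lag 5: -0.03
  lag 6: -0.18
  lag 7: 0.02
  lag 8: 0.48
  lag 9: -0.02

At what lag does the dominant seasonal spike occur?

The largest autocorrelation is r_4 = 0.63, with a weaker echo at lag 8 (0.48); the remaining lags stay at or below 0.03.
The dominant spike at lag 4 indicates a seasonal period of 4.

4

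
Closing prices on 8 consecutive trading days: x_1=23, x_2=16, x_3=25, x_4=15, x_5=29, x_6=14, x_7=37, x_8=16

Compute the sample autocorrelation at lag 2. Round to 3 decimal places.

Mean x̄ = (23 + 16 + 25 + 15 + 29 + 14 + 37 + 16)/8 = 21.8750
Deviations from mean: 1.1250, -5.8750, 3.1250, -6.8750, 7.1250, -7.8750, 15.1250, -5.8750
Numerator Σ_{t=1}^{6}(x_t−x̄)(x_{t+2}−x̄) = 274.3438
Denominator Σ(x_t−x̄)² = 468.8750
r_2 = 274.3438 / 468.8750 = 0.585

0.585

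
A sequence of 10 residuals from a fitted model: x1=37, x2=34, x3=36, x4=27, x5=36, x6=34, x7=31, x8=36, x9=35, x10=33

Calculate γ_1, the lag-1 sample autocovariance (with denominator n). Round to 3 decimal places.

Mean x̄ = (37 + 34 + 36 + 27 + 36 + 34 + 31 + 36 + 35 + 33)/10 = 33.9000
Σ_{t=1}^{9}(x_t−x̄)(x_{t+1}−x̄) = -33.3100
γ_1 = -33.3100 / 10 = -3.331

-3.331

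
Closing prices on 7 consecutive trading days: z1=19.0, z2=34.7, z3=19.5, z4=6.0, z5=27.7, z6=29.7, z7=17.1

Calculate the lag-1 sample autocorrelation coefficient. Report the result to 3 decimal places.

Mean z̄ = (19.0 + 34.7 + 19.5 + 6.0 + 27.7 + 29.7 + 17.1)/7 = 21.9571
Deviations from mean: -2.9571, 12.7429, -2.4571, -15.9571, 5.7429, 7.7429, -4.8571
Σ(z_t−z̄)(z_{t+1}−z̄) = (-37.6824) + (-31.3110) + (39.2090) + (-91.6396) + (44.4661) + (-37.6082) = -114.5661
Denominator Σ(z_t−z̄)² = 548.3171
r_1 = -114.5661 / 548.3171 = -0.209

-0.209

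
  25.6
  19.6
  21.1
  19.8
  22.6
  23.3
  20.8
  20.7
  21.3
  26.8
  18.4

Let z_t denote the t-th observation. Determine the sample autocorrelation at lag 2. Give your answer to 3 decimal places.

Mean z̄ = (25.6 + 19.6 + 21.1 + 19.8 + 22.6 + 23.3 + 20.8 + 20.7 + 21.3 + 26.8 + 18.4)/11 = 21.8182
Numerator Σ_{t=1}^{9}(z_t−z̄)(z_{t+2}−z̄) = -7.5161
Denominator Σ(z_t−z̄)² = 65.6764
r_2 = -7.5161 / 65.6764 = -0.114

-0.114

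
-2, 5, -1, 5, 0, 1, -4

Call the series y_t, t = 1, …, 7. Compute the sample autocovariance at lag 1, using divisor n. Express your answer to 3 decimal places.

Mean ȳ = (-2 + 5 − 1 + 5 + 0 + 1 − 4)/7 = 0.5714
Deviations: -2.5714, 4.4286, -1.5714, 4.4286, -0.5714, 0.4286, -4.5714
Σ_{t=1}^{6}(y_t−ȳ)(y_{t+1}−ȳ) = -30.0408
γ_1 = -30.0408 / 7 = -4.292

-4.292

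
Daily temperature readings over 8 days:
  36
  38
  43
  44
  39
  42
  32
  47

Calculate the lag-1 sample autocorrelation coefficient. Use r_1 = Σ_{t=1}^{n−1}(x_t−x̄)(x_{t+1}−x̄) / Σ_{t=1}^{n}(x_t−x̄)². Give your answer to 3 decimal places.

Mean x̄ = (36 + 38 + 43 + 44 + 39 + 42 + 32 + 47)/8 = 40.1250
Deviations from mean: -4.1250, -2.1250, 2.8750, 3.8750, -1.1250, 1.8750, -8.1250, 6.8750
Σ(x_t−x̄)(x_{t+1}−x̄) = (8.7656) + (-6.1094) + (11.1406) + (-4.3594) + (-2.1094) + (-15.2344) + (-55.8594) = -63.7656
Denominator Σ(x_t−x̄)² = 162.8750
r_1 = -63.7656 / 162.8750 = -0.392

-0.392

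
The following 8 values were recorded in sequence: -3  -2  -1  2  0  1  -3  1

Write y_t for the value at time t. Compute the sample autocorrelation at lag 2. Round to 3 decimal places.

Mean ȳ = (-3 − 2 − 1 + 2 + 0 + 1 − 3 + 1)/8 = -0.6250
Deviations from mean: -2.3750, -1.3750, -0.3750, 2.6250, 0.6250, 1.6250, -2.3750, 1.6250
Σ(y_t−ȳ)(y_{t+2}−ȳ) = (0.8906) + (-3.6094) + (-0.2344) + (4.2656) + (-1.4844) + (2.6406) = 2.4688
Denominator Σ(y_t−ȳ)² = 25.8750
r_2 = 2.4688 / 25.8750 = 0.095

0.095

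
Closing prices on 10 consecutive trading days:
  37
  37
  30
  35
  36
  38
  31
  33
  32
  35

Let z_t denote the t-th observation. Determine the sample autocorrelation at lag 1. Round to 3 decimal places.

-0.090

Mean z̄ = (37 + 37 + 30 + 35 + 36 + 38 + 31 + 33 + 32 + 35)/10 = 34.4000
Numerator Σ_{t=1}^{9}(z_t−z̄)(z_{t+1}−z̄) = -6.1600
Denominator Σ(z_t−z̄)² = 68.4000
r_1 = -6.1600 / 68.4000 = -0.090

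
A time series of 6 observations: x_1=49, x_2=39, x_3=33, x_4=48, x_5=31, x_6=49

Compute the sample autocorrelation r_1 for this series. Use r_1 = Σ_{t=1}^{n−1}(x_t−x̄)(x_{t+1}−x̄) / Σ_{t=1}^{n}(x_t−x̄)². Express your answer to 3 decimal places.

Mean x̄ = (49 + 39 + 33 + 48 + 31 + 49)/6 = 41.5000
Deviations from mean: 7.5000, -2.5000, -8.5000, 6.5000, -10.5000, 7.5000
Numerator Σ_{t=1}^{5}(x_t−x̄)(x_{t+1}−x̄) = -199.7500
Denominator Σ(x_t−x̄)² = 343.5000
r_1 = -199.7500 / 343.5000 = -0.582

-0.582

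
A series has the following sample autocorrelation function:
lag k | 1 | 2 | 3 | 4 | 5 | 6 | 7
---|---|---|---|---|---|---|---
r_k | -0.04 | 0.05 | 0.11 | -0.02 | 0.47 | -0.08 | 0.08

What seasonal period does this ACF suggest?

5

The largest autocorrelation is r_5 = 0.47; the remaining lags stay at or below 0.11.
The dominant spike at lag 5 indicates a seasonal period of 5.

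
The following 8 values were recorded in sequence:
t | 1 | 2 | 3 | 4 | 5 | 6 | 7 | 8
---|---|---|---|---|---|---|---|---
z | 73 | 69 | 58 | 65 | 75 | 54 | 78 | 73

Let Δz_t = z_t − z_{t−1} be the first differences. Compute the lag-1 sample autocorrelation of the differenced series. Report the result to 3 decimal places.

-0.600

First differences Δz: -4, -11, 7, 10, -21, 24, -5
Mean of differences = 0.0000
Numerator Σ(Δz_t−Δz̄)(Δz_{t+1}−Δz̄) = -797.0000
Denominator Σ(Δz_t−Δz̄)² = 1328.0000
r_1(Δz) = -797.0000 / 1328.0000 = -0.600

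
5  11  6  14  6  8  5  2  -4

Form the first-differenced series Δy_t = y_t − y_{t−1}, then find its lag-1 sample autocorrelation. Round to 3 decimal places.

First differences Δy: 6, -5, 8, -8, 2, -3, -3, -6
Mean of differences = -1.1250
Numerator Σ(Δy_t−Δȳ)(Δy_{t+1}−Δȳ) = -140.3906
Denominator Σ(Δy_t−Δȳ)² = 236.8750
r_1(Δy) = -140.3906 / 236.8750 = -0.593

-0.593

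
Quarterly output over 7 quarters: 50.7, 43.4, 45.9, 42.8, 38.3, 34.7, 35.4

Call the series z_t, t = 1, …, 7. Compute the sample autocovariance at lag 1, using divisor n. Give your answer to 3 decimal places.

Mean z̄ = (50.7 + 43.4 + 45.9 + 42.8 + 38.3 + 34.7 + 35.4)/7 = 41.6000
Σ_{t=1}^{6}(z_t−z̄)(z_{t+1}−z̄) = 90.8700
γ_1 = 90.8700 / 7 = 12.981

12.981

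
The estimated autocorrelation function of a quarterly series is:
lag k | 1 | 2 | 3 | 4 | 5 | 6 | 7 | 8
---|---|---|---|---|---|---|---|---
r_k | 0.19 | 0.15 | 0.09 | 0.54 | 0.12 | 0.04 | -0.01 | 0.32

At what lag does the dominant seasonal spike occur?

The largest autocorrelation is r_4 = 0.54, with a weaker echo at lag 8 (0.32); the remaining lags stay at or below 0.19.
The dominant spike at lag 4 indicates a seasonal period of 4.

4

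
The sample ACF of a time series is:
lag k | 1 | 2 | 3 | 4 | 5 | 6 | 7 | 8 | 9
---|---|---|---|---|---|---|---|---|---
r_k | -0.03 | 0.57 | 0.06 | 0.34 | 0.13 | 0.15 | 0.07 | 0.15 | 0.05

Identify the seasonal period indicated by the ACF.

2

The largest autocorrelation is r_2 = 0.57, with weaker echoes at lags 4 (0.34), 6 (0.15) and 8 (0.15); the remaining lags stay at or below 0.13.
The dominant spike at lag 2 indicates a seasonal period of 2.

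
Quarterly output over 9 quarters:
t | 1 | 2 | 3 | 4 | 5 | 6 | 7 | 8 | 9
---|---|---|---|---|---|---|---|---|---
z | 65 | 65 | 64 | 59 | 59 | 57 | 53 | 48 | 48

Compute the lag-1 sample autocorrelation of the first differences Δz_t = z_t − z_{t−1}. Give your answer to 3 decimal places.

-0.219

First differences Δz: 0, -1, -5, 0, -2, -4, -5, 0
Mean of differences = -2.1250
Numerator Σ(Δz_t−Δz̄)(Δz_{t+1}−Δz̄) = -7.6406
Denominator Σ(Δz_t−Δz̄)² = 34.8750
r_1(Δz) = -7.6406 / 34.8750 = -0.219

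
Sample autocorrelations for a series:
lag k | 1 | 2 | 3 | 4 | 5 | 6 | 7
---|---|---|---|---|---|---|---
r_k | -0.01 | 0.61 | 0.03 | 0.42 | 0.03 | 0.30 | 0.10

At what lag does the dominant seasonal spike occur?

The largest autocorrelation is r_2 = 0.61, with weaker echoes at lags 4 (0.42) and 6 (0.30); the remaining lags stay at or below 0.10.
The dominant spike at lag 2 indicates a seasonal period of 2.

2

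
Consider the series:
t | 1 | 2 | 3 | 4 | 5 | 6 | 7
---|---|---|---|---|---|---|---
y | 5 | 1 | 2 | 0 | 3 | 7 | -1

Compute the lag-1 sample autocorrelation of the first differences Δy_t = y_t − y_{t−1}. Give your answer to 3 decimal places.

First differences Δy: -4, 1, -2, 3, 4, -8
Mean of differences = -1.0000
Numerator Σ(Δy_t−Δȳ)(Δy_{t+1}−Δȳ) = -27.0000
Denominator Σ(Δy_t−Δȳ)² = 104.0000
r_1(Δy) = -27.0000 / 104.0000 = -0.260

-0.260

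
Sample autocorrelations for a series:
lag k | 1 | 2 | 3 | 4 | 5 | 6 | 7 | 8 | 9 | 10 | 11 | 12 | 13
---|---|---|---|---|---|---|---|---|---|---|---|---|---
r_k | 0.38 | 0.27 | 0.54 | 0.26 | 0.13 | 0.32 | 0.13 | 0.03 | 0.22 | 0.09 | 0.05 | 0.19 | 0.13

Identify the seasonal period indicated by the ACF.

The largest autocorrelation is r_3 = 0.54; the remaining lags stay at or below 0.38. The elevated value at lag 1 (0.38), dropping to 0.27 at lag 2, reflects decaying short-term dependence rather than seasonality.
The dominant spike at lag 3 indicates a seasonal period of 3.

3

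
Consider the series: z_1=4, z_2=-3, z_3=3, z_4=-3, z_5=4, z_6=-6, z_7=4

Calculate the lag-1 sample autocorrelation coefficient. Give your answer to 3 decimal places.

Mean z̄ = (4 − 3 + 3 − 3 + 4 − 6 + 4)/7 = 0.4286
Deviations from mean: 3.5714, -3.4286, 2.5714, -3.4286, 3.5714, -6.4286, 3.5714
Numerator Σ_{t=1}^{6}(z_t−z̄)(z_{t+1}−z̄) = -88.0408
Denominator Σ(z_t−z̄)² = 109.7143
r_1 = -88.0408 / 109.7143 = -0.802

-0.802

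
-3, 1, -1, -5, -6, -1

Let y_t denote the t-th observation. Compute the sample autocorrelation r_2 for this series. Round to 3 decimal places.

Mean ȳ = (-3 + 1 − 1 − 5 − 6 − 1)/6 = -2.5000
Numerator Σ_{t=1}^{4}(y_t−ȳ)(y_{t+2}−ȳ) = -18.5000
Denominator Σ(y_t−ȳ)² = 35.5000
r_2 = -18.5000 / 35.5000 = -0.521

-0.521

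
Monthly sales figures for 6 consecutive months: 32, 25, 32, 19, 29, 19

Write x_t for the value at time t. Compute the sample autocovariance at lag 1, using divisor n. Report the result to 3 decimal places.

Mean x̄ = (32 + 25 + 32 + 19 + 29 + 19)/6 = 26.0000
Σ_{t=1}^{5}(x_t−x̄)(x_{t+1}−x̄) = -96.0000
γ_1 = -96.0000 / 6 = -16.000

-16.000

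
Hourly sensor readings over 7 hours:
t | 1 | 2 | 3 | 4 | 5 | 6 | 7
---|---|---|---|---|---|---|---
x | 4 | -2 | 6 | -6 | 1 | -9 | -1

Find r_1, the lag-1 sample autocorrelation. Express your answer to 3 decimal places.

Mean x̄ = (4 − 2 + 6 − 6 + 1 − 9 − 1)/7 = -1.0000
Numerator Σ_{t=1}^{6}(x_t−x̄)(x_{t+1}−x̄) = -73.0000
Denominator Σ(x_t−x̄)² = 168.0000
r_1 = -73.0000 / 168.0000 = -0.435

-0.435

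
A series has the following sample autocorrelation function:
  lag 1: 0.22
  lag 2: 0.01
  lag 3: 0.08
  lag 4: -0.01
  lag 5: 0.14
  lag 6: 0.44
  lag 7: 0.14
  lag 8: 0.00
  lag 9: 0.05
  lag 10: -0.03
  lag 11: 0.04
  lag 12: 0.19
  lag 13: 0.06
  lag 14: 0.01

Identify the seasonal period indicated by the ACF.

The largest autocorrelation is r_6 = 0.44; the remaining lags stay at or below 0.22. The elevated value at lag 1 (0.22), dropping to 0.01 at lag 2, reflects decaying short-term dependence rather than seasonality.
The dominant spike at lag 6 indicates a seasonal period of 6.

6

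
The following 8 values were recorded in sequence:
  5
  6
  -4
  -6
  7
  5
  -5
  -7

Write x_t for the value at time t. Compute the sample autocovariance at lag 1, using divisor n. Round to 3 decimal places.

4.076

Mean x̄ = (5 + 6 − 4 − 6 + 7 + 5 − 5 − 7)/8 = 0.1250
Deviations: 4.8750, 5.8750, -4.1250, -6.1250, 6.8750, 4.8750, -5.1250, -7.1250
Σ_{t=1}^{7}(x_t−x̄)(x_{t+1}−x̄) = 32.6094
γ_1 = 32.6094 / 8 = 4.076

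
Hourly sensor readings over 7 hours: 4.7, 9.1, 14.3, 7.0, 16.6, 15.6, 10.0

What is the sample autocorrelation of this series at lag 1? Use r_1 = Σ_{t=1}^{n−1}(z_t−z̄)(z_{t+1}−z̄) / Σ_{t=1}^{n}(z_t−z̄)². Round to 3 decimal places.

-0.073

Mean z̄ = (4.7 + 9.1 + 14.3 + 7.0 + 16.6 + 15.6 + 10.0)/7 = 11.0429
Deviations from mean: -6.3429, -1.9429, 3.2571, -4.0429, 5.5571, 4.5571, -1.0429
Σ(z_t−z̄)(z_{t+1}−z̄) = (12.3233) + (-6.3282) + (-13.1682) + (-22.4667) + (25.3247) + (-4.7524) = -9.0676
Denominator Σ(z_t−z̄)² = 123.6971
r_1 = -9.0676 / 123.6971 = -0.073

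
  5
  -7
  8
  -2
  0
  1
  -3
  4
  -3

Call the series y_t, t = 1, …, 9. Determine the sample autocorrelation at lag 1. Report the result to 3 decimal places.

Mean ȳ = (5 − 7 + 8 − 2 + 0 + 1 − 3 + 4 − 3)/9 = 0.3333
Numerator Σ_{t=1}^{8}(y_t−ȳ)(y_{t+1}−ȳ) = -134.4444
Denominator Σ(y_t−ȳ)² = 176.0000
r_1 = -134.4444 / 176.0000 = -0.764

-0.764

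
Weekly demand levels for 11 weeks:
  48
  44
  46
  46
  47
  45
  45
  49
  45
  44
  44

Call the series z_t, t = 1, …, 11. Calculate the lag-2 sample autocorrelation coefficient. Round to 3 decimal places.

-0.244

Mean z̄ = (48 + 44 + 46 + 46 + 47 + 45 + 45 + 49 + 45 + 44 + 44)/11 = 45.7273
Numerator Σ_{t=1}^{9}(z_t−z̄)(z_{t+2}−z̄) = -6.8760
Denominator Σ(z_t−z̄)² = 28.1818
r_2 = -6.8760 / 28.1818 = -0.244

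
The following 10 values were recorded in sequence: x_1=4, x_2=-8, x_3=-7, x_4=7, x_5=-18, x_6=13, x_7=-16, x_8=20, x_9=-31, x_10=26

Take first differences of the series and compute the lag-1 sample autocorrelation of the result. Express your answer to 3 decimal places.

-0.787

First differences Δx: -12, 1, 14, -25, 31, -29, 36, -51, 57
Mean of differences = 2.4444
Numerator Σ(Δx_t−Δx̄)(Δx_{t+1}−Δx̄) = -7758.7531
Denominator Σ(Δx_t−Δx̄)² = 9860.2222
r_1(Δx) = -7758.7531 / 9860.2222 = -0.787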